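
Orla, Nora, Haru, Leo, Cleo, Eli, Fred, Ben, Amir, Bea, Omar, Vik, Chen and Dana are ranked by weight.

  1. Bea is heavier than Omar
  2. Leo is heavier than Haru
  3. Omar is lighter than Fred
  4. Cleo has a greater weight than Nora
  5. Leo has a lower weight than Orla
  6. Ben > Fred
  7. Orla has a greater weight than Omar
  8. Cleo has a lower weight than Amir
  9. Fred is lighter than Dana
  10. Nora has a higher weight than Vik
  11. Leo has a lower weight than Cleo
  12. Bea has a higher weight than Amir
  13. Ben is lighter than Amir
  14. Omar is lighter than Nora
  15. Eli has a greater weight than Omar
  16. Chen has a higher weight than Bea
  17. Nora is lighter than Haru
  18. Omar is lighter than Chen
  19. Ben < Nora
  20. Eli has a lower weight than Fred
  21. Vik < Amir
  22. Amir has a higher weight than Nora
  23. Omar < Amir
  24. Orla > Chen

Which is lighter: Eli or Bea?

Eli < Fred and Fred < Ben give Eli < Ben.
With Ben < Nora: Eli < Fred < Ben < Nora.
Then Nora < Haru extends the chain to Haru.
With Haru < Leo: Eli < Fred < Ben < Nora < Haru < Leo.
With Leo < Cleo: Eli < Fred < Ben < Nora < Haru < Leo < Cleo.
Then Cleo < Amir extends the chain to Amir.
Then Amir < Bea extends the chain to Bea.
So Eli < Bea; Eli is the lighter of the two.

Eli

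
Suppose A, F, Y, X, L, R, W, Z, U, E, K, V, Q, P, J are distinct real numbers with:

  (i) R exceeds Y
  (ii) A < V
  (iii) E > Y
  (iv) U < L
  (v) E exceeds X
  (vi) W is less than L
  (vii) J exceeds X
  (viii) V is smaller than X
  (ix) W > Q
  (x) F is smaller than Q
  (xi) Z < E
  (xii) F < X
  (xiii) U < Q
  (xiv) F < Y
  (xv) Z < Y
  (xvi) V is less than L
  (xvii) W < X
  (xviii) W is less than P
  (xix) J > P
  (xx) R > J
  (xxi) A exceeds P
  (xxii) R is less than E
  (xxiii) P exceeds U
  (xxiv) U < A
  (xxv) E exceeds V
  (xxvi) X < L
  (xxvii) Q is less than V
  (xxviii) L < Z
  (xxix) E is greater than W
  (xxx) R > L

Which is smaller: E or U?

U < Q and Q < W give U < W.
Then W < P extends the chain to P.
With P < A: U < Q < W < P < A.
With A < V: U < Q < W < P < A < V.
With V < X: U < Q < W < P < A < V < X.
With X < L: U < Q < W < P < A < V < X < L.
Then L < Z extends the chain to Z.
Then Z < Y extends the chain to Y.
Then Y < R extends the chain to R.
Then R < E extends the chain to E.
So U < E; U is the smaller of the two.

U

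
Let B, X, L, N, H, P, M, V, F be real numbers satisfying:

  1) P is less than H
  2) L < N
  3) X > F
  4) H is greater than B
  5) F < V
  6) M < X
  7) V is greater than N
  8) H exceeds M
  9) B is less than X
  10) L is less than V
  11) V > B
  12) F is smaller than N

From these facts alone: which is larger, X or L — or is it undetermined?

undetermined

Following every chain through L: above L we get N, V.
X is not reached, and no chain runs the other way from X to L.
So the given relations leave the order of L and X undetermined.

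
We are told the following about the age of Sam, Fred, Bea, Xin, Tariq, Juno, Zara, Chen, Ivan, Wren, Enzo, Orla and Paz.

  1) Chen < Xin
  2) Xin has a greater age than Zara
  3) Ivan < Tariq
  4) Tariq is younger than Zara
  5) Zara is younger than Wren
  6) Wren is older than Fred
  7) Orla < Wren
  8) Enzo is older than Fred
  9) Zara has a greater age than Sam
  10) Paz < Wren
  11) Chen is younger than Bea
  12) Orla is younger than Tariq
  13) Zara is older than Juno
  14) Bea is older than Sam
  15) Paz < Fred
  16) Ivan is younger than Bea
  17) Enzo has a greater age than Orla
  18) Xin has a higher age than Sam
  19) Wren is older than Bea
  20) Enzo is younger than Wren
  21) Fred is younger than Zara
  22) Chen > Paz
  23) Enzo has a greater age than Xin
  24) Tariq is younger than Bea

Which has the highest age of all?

Paz is not greatest since Paz < Fred; Orla is not greatest since Orla < Wren; Ivan is not greatest since Ivan < Tariq; Chen is not greatest since Chen < Bea; Sam is not greatest since Sam < Xin; Tariq is not greatest since Tariq < Bea; Juno is not greatest since Juno < Zara; Fred is not greatest since Fred < Wren; Zara is not greatest since Zara < Xin; Xin is not greatest since Xin < Enzo; Bea is not greatest since Bea < Wren; Enzo is not greatest since Enzo < Wren.
Only Wren has nothing above it, so Wren is the highest age.

Wren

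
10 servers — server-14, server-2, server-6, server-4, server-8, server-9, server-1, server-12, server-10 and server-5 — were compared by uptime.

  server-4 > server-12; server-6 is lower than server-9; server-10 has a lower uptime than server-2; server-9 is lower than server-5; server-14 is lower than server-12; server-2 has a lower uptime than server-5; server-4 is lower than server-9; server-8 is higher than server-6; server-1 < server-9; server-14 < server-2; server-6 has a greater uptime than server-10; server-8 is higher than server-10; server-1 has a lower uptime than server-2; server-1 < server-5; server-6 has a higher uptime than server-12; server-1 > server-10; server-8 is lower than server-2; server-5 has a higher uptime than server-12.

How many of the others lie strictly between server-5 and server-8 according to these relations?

The relations place server-8 below server-5. An element lies strictly between them when it is forced above server-8 and also forced below server-5.
Above server-8: {server-2}. Below server-5: {server-14, server-12, server-10, server-6, server-4, server-1, server-9, server-2}.
Intersection: {server-2} — 1.

1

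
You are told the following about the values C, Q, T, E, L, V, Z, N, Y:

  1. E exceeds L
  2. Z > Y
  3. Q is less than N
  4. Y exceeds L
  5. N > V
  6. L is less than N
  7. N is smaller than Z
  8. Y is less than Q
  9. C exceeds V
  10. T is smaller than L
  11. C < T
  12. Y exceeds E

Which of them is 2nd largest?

N

Chaining the given pairs: V < C < T < L < E < Y < Q < N < Z.
Counting 2 from the largest end gives N.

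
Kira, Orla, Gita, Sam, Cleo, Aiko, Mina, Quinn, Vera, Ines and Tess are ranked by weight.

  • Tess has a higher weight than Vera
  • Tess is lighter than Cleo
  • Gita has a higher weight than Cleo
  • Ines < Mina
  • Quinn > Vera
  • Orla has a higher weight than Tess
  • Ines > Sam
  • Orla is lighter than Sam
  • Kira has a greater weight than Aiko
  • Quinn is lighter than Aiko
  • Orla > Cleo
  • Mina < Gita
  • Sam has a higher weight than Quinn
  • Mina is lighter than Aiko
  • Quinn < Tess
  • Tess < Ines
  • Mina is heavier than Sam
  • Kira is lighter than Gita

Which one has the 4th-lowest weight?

The consecutive relations fix a unique order: Vera < Quinn < Tess < Cleo < Orla < Sam < Ines < Mina < Aiko < Kira < Gita.
Counting 4 from the smallest end gives Cleo.

Cleo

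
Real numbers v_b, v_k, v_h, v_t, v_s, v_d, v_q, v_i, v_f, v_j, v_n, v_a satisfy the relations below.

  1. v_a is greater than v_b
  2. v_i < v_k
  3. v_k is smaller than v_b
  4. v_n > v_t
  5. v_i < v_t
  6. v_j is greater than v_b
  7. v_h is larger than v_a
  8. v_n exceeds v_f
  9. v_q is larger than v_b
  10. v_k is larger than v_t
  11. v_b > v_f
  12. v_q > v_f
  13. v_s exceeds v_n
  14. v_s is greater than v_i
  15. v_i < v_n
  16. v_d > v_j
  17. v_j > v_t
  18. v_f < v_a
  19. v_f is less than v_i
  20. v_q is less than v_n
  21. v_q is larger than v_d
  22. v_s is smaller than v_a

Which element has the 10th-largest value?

Chaining the given pairs: v_f < v_i < v_t < v_k < v_b < v_j < v_d < v_q < v_n < v_s < v_a < v_h.
The 10th largest is v_t.

v_t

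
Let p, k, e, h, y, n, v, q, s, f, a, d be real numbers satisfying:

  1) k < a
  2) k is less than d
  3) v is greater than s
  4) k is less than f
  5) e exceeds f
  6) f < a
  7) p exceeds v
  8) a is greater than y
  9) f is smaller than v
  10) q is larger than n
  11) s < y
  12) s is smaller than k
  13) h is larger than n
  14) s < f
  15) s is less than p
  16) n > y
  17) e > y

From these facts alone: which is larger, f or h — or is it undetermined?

undetermined

Following every chain through f: above f we get v, a, p, e; below f we get s, k.
h is not reached, and no chain runs the other way from h to f.
So the given relations leave the order of f and h undetermined.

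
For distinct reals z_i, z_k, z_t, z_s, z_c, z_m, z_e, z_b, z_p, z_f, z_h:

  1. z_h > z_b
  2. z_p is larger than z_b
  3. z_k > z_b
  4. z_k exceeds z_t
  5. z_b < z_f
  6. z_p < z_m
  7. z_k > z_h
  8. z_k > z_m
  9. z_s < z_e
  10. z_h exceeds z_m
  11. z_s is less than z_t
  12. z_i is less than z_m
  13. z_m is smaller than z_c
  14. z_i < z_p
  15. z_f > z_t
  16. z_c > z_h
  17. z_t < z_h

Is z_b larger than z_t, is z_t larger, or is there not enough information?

Following every chain through z_t: above z_t we get z_f, z_h, z_k, z_c; below z_t we get z_s.
z_b is not reached, and no chain runs the other way from z_b to z_t.
So the given relations leave the order of z_t and z_b undetermined.

undetermined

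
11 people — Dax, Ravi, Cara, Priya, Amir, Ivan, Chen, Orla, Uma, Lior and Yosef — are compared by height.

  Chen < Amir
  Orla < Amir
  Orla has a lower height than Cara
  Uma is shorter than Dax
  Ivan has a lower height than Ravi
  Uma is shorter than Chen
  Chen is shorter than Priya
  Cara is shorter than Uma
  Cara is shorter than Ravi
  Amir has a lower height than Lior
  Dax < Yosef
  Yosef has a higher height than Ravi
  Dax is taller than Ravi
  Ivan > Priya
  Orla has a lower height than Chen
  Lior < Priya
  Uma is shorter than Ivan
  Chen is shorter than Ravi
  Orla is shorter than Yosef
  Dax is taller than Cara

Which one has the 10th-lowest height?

Dax

Chaining the given pairs: Orla < Cara < Uma < Chen < Amir < Lior < Priya < Ivan < Ravi < Dax < Yosef.
Counting 10 from the smallest end gives Dax.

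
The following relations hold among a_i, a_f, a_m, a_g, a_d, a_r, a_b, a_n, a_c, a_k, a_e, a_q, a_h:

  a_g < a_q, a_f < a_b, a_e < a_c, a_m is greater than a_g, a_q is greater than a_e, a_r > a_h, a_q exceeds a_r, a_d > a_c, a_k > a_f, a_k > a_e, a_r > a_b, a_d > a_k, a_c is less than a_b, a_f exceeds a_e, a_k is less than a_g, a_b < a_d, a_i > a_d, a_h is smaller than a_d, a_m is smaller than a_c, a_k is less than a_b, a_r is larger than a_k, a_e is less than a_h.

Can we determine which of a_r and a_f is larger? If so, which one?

a_r

The relevant relations are a_f < a_k; a_k < a_g; a_g < a_m; a_m < a_c; a_c < a_b; a_b < a_r.
Chaining these gives a_f < a_k < a_g < a_m < a_c < a_b < a_r.
So a_r is larger.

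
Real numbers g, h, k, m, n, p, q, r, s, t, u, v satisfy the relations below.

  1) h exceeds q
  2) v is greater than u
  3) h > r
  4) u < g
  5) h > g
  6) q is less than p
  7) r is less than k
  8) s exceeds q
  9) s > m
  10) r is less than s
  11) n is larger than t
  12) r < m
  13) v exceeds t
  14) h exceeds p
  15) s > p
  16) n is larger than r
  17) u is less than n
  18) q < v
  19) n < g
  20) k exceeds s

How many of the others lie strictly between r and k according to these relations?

2

The relations place r below k. An element lies strictly between them when it is forced above r and also forced below k.
Above r: {n, m, s, g, h}. Below k: {q, m, p, s}.
Intersection: {m, s} — 2.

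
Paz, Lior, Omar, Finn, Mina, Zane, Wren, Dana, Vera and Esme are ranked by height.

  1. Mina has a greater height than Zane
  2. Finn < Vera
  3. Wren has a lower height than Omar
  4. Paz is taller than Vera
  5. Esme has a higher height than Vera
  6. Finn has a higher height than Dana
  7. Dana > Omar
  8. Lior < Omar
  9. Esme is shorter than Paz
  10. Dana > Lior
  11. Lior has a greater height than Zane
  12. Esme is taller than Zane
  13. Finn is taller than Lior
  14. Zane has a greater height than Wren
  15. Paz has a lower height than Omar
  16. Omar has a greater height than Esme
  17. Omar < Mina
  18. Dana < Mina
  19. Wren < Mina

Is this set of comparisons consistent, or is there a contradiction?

Chaining the given relations yields Finn < Vera < Esme < Paz < Omar < Dana, so Finn < Dana. But one relation states Dana < Finn. These cannot both hold.

inconsistent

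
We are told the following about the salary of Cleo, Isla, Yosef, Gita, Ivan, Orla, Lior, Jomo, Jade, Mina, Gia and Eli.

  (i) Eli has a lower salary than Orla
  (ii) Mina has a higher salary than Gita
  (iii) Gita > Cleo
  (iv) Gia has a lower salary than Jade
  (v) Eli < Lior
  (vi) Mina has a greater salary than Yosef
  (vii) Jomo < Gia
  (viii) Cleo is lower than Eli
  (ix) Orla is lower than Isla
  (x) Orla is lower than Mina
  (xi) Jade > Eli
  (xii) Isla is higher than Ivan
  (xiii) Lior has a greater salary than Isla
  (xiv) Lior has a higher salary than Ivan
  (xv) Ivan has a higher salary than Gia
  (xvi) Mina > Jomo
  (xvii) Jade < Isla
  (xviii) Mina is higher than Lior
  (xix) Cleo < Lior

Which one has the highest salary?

Mina

Cleo is not greatest since Cleo < Gita; Eli is not greatest since Eli < Jade; Jomo is not greatest since Jomo < Mina; Yosef is not greatest since Yosef < Mina; Orla is not greatest since Orla < Isla; Gita is not greatest since Gita < Mina; Gia is not greatest since Gia < Jade; Ivan is not greatest since Ivan < Lior; Jade is not greatest since Jade < Isla; Isla is not greatest since Isla < Lior; Lior is not greatest since Lior < Mina.
Only Mina has nothing above it, so Mina is the highest salary.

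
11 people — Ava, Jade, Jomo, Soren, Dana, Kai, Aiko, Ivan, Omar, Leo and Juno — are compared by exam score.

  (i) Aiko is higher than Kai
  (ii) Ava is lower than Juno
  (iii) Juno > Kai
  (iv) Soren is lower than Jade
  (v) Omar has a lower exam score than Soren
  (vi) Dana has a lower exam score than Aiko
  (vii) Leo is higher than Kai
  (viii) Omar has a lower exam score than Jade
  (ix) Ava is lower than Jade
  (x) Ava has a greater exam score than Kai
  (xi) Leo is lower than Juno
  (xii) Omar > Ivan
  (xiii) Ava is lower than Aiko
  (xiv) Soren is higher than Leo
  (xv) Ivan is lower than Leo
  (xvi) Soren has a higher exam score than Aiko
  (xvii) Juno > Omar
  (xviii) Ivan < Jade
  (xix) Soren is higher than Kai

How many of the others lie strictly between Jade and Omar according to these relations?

The relations place Omar below Jade. An element lies strictly between them when it is forced above Omar and also forced below Jade.
Above Omar: {Soren, Juno}. Below Jade: {Dana, Kai, Ava, Ivan, Aiko, Leo, Soren}.
Intersection: {Soren} — 1.

1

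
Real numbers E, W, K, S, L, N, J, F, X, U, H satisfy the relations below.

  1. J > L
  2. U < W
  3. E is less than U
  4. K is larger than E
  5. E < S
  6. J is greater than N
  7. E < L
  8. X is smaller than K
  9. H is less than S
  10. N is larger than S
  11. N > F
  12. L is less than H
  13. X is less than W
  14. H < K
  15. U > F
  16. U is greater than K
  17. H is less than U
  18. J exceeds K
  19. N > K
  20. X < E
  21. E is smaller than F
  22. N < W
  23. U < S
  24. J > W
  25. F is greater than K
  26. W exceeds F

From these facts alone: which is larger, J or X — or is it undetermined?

J

The relevant relations are X < E; E < L; L < H; H < K; K < F; F < U; U < S; S < N; N < W; W < J.
Together: X < E < L < H < K < F < U < S < N < W < J.
So J is larger.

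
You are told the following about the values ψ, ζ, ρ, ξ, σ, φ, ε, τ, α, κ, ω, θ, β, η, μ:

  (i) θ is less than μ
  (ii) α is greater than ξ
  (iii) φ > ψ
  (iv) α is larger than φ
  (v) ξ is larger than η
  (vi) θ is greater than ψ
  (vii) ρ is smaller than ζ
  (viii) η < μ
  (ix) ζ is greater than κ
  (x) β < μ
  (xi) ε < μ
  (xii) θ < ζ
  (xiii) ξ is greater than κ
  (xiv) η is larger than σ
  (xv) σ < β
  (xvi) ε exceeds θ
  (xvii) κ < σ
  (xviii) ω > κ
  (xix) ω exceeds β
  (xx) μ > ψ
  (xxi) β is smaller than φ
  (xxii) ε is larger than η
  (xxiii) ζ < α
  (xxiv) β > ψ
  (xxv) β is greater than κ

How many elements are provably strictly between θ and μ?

Chaining upward from θ reaches: ζ, ε, α.
Chaining downward from μ reaches: κ, σ, η, ψ, β, ε.
Strictly between θ and μ are those in both lists: ε — 1 element.

1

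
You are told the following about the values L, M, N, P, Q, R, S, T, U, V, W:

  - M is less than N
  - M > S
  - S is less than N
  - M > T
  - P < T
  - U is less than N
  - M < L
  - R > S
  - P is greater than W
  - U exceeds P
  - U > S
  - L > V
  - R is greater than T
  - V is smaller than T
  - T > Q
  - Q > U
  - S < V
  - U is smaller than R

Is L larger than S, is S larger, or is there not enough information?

L

Following the relations from S: S < U < Q < T < M < L.
So L is larger.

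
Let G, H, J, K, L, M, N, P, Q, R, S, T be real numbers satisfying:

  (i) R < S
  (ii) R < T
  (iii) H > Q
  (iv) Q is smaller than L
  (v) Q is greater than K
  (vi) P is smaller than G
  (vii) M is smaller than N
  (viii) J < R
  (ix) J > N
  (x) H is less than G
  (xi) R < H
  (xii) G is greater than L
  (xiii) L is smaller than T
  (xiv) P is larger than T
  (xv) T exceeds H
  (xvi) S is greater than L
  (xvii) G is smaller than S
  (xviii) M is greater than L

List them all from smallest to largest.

K < Q < L < M < N < J < R < H < T < P < G < S

Nothing is placed below K, so it is least; from there K < Q; Q < L; L < M; M < N; N < J; J < R; R < H; H < T; T < P; P < G; G < S, each given directly.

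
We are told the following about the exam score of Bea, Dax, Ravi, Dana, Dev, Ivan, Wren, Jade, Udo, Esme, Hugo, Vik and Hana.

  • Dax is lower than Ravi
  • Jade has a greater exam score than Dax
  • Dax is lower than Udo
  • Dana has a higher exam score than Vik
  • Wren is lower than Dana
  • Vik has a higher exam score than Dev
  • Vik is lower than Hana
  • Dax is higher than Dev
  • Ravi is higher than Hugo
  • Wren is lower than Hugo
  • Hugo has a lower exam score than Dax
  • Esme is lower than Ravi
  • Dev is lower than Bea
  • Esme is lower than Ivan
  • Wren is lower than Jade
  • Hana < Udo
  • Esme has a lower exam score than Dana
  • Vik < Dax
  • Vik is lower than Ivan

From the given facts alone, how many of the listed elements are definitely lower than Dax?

4

The elements the relations force below Dax are Wren, Dev, Vik, Hugo — no chain reaches any other.
That is 4.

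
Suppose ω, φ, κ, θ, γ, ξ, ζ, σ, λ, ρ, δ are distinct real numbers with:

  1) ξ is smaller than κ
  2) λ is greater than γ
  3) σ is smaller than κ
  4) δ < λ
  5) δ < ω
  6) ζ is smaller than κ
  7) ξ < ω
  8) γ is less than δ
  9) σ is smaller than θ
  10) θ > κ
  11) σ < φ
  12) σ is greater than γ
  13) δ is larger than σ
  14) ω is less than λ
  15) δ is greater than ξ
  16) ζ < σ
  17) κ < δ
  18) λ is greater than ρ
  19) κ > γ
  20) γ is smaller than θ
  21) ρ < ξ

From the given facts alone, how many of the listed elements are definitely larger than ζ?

From ζ the given relations immediately reach σ, κ.
From those, φ, δ, θ — 5 in total.
From those, ω, λ — 7 in total.
No other element is forced above ζ by the given relations, so the count is 7.

7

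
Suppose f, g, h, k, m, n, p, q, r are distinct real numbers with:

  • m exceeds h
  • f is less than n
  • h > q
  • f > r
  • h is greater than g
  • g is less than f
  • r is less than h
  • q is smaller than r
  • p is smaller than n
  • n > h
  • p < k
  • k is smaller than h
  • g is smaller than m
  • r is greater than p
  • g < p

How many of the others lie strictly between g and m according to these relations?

4

Chaining upward from g reaches: p, k, r, h, f, n.
Chaining downward from m reaches: p, q, k, r, h.
Strictly between g and m are those in both lists: p, k, r, h — 4 elements.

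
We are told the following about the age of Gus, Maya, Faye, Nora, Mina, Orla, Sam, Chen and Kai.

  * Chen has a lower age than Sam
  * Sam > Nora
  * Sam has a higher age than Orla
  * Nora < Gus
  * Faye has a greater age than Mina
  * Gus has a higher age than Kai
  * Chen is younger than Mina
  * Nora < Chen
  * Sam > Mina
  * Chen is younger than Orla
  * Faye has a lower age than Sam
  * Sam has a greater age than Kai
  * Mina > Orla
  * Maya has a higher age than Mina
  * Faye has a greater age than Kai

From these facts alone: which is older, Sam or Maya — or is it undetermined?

Following every chain through Maya: below Maya we get Nora, Chen, Orla, Mina.
Sam is not reached, and no chain runs the other way from Sam to Maya.
So the given relations leave the order of Maya and Sam undetermined.

undetermined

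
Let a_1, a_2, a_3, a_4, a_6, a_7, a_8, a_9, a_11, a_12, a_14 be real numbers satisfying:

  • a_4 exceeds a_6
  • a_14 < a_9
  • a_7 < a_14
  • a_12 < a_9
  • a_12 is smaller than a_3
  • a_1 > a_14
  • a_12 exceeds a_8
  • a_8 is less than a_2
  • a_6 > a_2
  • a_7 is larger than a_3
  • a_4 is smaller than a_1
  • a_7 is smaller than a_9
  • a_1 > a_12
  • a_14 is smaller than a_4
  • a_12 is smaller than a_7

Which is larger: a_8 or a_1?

Chaining the given relations: a_8 < a_12 < a_7 < a_14 < a_4 < a_1.
So a_8 < a_1; a_1 is the larger of the two.

a_1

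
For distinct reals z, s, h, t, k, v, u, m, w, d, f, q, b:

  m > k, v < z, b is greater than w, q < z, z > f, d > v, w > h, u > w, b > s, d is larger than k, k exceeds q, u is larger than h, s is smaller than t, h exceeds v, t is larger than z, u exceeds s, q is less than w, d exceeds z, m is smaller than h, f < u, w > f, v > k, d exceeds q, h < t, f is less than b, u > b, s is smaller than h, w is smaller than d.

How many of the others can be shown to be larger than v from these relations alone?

7

The elements the relations force above v are z, h, w, t, b, d, u — no chain reaches any other.
That is 7.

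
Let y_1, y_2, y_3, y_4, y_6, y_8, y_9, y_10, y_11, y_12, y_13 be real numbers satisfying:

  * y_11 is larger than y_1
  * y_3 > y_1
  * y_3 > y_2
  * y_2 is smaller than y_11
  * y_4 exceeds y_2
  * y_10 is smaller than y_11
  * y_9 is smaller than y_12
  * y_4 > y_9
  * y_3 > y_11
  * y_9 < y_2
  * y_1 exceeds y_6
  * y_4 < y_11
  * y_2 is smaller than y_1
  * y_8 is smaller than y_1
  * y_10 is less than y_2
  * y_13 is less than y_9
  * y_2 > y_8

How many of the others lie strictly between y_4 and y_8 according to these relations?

Chaining upward from y_8 reaches: y_2, y_1, y_11, y_3.
Chaining downward from y_4 reaches: y_10, y_13, y_9, y_2.
Strictly between y_8 and y_4 are those in both lists: y_2 — 1 element.

1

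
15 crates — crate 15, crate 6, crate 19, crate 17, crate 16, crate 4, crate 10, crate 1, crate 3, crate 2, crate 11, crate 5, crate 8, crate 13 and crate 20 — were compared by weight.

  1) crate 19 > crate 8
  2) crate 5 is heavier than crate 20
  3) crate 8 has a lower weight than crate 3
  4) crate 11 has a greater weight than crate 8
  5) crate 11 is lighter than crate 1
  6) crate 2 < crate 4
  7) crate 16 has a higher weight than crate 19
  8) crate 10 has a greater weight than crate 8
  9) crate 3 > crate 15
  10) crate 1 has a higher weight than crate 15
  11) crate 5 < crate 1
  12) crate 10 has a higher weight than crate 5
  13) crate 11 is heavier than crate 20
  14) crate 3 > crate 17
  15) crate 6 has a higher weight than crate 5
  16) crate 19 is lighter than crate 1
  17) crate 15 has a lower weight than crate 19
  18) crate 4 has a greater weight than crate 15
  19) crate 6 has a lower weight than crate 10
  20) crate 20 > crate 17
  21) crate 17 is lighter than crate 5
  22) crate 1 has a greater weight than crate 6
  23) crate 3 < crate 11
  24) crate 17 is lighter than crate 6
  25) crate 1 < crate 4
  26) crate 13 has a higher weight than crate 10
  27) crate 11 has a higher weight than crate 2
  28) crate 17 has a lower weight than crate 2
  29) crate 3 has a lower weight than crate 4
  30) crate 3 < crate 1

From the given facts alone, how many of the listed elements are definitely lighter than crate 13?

6

From crate 13 the given relations immediately reach crate 10.
From those, crate 8, crate 5, crate 6 — 4 in total.
From those, crate 17, crate 20 — 6 in total.
No other element is forced below crate 13 by the given relations, so the count is 6.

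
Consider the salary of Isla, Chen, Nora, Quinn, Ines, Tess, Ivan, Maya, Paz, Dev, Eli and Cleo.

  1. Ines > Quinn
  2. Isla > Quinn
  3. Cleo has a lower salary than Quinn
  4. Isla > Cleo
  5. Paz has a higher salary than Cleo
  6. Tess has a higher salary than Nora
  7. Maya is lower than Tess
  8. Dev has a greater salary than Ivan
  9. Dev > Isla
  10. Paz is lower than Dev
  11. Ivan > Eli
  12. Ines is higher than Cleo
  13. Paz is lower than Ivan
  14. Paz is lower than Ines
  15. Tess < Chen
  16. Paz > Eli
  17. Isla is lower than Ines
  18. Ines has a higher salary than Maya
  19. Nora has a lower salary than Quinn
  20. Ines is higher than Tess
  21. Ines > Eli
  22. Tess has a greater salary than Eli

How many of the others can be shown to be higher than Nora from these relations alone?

From Nora the given relations immediately reach Quinn, Tess.
From those, Isla, Ines, Chen — 5 in total.
From those, Dev — 6 in total.
No other element is forced above Nora by the given relations, so the count is 6.

6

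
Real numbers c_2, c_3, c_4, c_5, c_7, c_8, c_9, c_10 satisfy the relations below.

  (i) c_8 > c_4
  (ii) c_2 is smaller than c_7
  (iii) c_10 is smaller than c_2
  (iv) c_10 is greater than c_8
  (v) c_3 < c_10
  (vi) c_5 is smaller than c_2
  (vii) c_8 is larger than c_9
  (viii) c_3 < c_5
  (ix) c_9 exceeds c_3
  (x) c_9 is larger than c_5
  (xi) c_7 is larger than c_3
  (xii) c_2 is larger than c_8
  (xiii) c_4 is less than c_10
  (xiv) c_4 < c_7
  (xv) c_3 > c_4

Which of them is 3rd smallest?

The consecutive relations fix a unique order: c_4 < c_3 < c_5 < c_9 < c_8 < c_10 < c_2 < c_7.
Counting 3 from the smallest end gives c_5.

c_5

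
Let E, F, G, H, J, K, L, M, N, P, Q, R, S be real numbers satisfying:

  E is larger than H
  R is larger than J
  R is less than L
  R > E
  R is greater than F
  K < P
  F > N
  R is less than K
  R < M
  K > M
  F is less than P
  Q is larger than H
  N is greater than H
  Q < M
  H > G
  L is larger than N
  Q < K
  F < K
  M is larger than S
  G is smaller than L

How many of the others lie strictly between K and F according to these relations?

Chaining upward from F reaches: R, L, M, P.
Chaining downward from K reaches: G, H, N, S, E, J, R, Q, M.
Strictly between F and K are those in both lists: R, M — 2 elements.

2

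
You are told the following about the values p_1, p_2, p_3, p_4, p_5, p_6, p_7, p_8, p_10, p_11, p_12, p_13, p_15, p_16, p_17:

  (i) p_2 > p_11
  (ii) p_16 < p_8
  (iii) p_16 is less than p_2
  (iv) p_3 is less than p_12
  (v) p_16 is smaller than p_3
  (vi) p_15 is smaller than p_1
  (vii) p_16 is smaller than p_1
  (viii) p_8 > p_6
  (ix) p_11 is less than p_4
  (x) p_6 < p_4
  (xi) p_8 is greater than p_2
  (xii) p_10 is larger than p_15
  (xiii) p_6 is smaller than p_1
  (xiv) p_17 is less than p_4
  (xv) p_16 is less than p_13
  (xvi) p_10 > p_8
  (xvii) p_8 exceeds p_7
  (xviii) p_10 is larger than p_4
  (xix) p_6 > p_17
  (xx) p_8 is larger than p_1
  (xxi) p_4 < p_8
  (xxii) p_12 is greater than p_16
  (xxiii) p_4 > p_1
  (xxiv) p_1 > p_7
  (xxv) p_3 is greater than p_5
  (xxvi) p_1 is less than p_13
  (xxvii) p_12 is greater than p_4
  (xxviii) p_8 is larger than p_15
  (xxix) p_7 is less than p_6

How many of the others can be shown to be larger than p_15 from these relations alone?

From p_15 the given relations immediately reach p_1, p_8, p_10.
From those, p_13, p_4 — 5 in total.
From those, p_12 — 6 in total.
Nothing else is reachable above p_15; 6 in all.

6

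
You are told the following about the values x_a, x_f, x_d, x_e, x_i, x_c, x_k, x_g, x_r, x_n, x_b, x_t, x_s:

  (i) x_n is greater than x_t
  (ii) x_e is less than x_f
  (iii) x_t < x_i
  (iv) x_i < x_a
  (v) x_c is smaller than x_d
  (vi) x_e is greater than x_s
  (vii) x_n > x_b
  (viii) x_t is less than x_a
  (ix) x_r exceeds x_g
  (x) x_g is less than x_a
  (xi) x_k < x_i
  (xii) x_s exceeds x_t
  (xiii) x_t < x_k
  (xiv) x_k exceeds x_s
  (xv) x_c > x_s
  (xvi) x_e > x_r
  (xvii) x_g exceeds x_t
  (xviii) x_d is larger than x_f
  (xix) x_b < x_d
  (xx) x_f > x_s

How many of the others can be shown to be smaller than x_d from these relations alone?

8

The elements the relations force below x_d are x_t, x_s, x_g, x_r, x_c, x_b, x_e, x_f — no chain reaches any other.
That is 8.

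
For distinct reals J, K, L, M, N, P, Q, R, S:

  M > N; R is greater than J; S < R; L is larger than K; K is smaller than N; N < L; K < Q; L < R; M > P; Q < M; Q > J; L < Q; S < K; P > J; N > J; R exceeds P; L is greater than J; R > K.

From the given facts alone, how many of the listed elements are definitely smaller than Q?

5

From Q the given relations immediately reach J, K, L.
From those, S, N — 5 in total.
No other element is forced below Q by the given relations, so the count is 5.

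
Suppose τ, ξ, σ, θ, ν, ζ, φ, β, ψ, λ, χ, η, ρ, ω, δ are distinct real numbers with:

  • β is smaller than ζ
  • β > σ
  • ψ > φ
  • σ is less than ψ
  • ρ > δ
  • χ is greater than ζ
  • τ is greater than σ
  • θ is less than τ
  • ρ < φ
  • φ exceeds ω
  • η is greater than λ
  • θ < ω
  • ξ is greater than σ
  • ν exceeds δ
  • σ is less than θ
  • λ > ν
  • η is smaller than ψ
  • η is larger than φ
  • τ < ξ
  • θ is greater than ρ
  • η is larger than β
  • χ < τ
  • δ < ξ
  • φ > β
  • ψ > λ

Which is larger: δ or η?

The relevant relations are δ < ρ; ρ < θ; θ < ω; ω < φ; φ < η.
Together: δ < ρ < θ < ω < φ < η.
So δ < η; η is the larger of the two.

η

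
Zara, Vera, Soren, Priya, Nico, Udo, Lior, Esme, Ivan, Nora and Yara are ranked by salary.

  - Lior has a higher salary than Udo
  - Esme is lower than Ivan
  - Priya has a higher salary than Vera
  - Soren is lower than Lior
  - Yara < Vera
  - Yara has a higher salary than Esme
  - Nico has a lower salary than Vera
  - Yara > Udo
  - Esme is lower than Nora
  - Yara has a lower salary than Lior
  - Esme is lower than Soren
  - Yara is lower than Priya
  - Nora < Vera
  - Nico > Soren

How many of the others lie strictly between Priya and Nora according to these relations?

1

The relations place Nora below Priya. An element lies strictly between them when it is forced above Nora and also forced below Priya.
Above Nora: {Vera}. Below Priya: {Udo, Esme, Yara, Soren, Nico, Vera}.
Intersection: {Vera} — 1.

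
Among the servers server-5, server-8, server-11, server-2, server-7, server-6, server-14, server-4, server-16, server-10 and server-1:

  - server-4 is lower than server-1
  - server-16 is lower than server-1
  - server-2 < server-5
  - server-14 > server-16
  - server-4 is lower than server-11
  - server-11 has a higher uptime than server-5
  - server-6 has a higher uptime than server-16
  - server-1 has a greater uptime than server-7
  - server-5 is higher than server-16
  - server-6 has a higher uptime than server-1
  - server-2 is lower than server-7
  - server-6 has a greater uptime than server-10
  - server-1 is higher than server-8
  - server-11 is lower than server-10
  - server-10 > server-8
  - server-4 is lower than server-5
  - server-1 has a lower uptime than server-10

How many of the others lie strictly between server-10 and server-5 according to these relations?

Chaining upward from server-5 reaches: server-11, server-6.
Chaining downward from server-10 reaches: server-4, server-16, server-8, server-2, server-11, server-7, server-1.
Strictly between server-5 and server-10 are those in both lists: server-11 — 1 element.

1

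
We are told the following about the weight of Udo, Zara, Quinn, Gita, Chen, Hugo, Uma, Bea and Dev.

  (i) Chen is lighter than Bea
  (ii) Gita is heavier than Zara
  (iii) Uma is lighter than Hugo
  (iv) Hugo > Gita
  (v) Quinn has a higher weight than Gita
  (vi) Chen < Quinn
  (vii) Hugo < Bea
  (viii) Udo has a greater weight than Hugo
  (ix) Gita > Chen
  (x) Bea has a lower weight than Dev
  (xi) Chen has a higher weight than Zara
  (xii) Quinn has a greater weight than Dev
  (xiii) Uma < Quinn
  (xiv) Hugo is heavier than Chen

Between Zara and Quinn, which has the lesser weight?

Zara

Chaining the given relations: Zara < Chen < Gita < Hugo < Bea < Dev < Quinn.
So Zara < Quinn; Zara is the lighter of the two.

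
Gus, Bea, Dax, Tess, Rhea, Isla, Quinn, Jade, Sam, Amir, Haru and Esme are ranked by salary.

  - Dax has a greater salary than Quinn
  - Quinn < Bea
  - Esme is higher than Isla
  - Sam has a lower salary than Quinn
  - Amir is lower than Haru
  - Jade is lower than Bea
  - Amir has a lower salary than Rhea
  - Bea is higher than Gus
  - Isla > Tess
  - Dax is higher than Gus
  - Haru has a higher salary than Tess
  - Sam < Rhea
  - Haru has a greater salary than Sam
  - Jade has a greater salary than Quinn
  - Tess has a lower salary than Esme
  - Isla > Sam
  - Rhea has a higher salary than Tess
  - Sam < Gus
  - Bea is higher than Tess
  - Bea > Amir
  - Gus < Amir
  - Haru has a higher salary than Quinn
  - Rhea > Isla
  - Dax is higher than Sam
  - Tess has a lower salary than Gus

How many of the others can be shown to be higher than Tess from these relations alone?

8

Directly above Tess: Gus, Isla, Rhea, Haru, Esme, Bea.
One step further: Amir, Dax (8 so far).
No other element is forced above Tess by the given relations, so the count is 8.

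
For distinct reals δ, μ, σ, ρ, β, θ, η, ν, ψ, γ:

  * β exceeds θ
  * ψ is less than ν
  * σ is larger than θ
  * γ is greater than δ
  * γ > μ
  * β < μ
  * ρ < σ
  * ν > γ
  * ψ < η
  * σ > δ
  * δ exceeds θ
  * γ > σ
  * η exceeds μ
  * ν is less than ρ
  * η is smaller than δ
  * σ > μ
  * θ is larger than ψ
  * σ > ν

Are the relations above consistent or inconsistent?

We have σ < γ stated directly, yet also γ < ν < ρ < σ by chaining the others — so γ < σ. Contradiction.

inconsistent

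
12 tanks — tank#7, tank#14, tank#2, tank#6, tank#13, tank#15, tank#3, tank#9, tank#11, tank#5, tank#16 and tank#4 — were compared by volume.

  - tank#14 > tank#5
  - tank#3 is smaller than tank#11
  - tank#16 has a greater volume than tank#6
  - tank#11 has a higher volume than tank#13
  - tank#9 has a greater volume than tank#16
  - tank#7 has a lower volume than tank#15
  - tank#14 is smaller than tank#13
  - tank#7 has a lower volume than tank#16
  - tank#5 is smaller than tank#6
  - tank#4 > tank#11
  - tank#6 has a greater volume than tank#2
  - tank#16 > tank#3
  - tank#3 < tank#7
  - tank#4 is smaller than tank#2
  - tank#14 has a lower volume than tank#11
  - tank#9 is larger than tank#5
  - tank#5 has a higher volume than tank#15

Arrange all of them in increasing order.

tank#3 < tank#7 < tank#15 < tank#5 < tank#14 < tank#13 < tank#11 < tank#4 < tank#2 < tank#6 < tank#16 < tank#9

Each adjacent pair is fixed by a given relation: tank#3 < tank#7; tank#7 < tank#15; tank#15 < tank#5; tank#5 < tank#14; tank#14 < tank#13; tank#13 < tank#11; tank#11 < tank#4; tank#4 < tank#2; tank#2 < tank#6; tank#6 < tank#16; tank#16 < tank#9. Chaining them end to end gives the full order.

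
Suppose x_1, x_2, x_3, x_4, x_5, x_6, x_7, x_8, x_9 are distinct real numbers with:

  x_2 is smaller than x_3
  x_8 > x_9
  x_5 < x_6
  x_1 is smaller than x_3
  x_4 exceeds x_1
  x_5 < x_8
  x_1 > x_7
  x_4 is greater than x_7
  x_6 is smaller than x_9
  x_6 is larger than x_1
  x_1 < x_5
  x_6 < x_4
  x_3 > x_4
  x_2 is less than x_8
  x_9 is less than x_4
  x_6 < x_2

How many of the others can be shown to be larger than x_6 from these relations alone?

5

The elements the relations force above x_6 are x_2, x_9, x_4, x_3, x_8 — no chain reaches any other.
That is 5.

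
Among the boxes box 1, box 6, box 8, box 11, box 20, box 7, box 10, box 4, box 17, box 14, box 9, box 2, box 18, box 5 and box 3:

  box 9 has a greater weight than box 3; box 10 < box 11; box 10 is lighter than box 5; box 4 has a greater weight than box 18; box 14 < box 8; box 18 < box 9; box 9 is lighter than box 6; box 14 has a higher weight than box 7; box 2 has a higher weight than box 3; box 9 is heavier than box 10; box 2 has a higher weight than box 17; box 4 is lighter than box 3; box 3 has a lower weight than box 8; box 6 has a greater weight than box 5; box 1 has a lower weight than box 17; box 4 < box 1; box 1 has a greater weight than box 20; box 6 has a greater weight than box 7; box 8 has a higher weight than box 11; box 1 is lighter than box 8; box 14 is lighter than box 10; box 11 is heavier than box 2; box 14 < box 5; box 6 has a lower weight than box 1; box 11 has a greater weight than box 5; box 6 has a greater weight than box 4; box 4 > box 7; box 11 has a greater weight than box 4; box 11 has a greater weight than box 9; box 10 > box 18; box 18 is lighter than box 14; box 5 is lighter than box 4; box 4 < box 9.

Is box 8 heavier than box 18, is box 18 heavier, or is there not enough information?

box 18 < box 10 and box 10 < box 5 give box 18 < box 5.
With box 5 < box 4: box 18 < box 10 < box 5 < box 4.
With box 4 < box 3: box 18 < box 10 < box 5 < box 4 < box 3.
Then box 3 < box 9 extends the chain to box 9.
With box 9 < box 6: box 18 < box 10 < box 5 < box 4 < box 3 < box 9 < box 6.
With box 6 < box 1: box 18 < box 10 < box 5 < box 4 < box 3 < box 9 < box 6 < box 1.
Then box 1 < box 17 extends the chain to box 17.
Then box 17 < box 2 extends the chain to box 2.
With box 2 < box 11: box 18 < box 10 < box 5 < box 4 < box 3 < box 9 < box 6 < box 1 < box 17 < box 2 < box 11.
With box 11 < box 8: box 18 < box 10 < box 5 < box 4 < box 3 < box 9 < box 6 < box 1 < box 17 < box 2 < box 11 < box 8.
So box 8 is heavier.

box 8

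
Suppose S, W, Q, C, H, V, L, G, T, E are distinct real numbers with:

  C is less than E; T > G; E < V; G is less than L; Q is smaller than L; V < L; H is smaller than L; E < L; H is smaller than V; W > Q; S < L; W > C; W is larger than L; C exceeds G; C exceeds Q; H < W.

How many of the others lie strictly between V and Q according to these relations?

The relations place Q below V. An element lies strictly between them when it is forced above Q and also forced below V.
Above Q: {C, E, L, W}. Below V: {G, C, E, H}.
Intersection: {C, E} — 2.

2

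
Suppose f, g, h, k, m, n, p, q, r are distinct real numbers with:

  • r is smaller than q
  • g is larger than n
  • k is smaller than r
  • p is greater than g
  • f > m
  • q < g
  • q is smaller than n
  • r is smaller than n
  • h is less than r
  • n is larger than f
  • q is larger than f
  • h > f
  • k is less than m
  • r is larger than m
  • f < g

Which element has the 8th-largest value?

Piecing the relations together gives one ordering: k < m < f < h < r < q < n < g < p.
Counting 8 from the largest end gives m.

m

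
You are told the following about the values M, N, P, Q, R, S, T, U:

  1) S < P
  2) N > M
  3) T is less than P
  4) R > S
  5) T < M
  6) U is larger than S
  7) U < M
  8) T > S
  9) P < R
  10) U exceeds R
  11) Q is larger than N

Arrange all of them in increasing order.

Each adjacent pair is fixed by a given relation: S < T; T < P; P < R; R < U; U < M; M < N; N < Q. Chaining them end to end gives the full order.

S < T < P < R < U < M < N < Q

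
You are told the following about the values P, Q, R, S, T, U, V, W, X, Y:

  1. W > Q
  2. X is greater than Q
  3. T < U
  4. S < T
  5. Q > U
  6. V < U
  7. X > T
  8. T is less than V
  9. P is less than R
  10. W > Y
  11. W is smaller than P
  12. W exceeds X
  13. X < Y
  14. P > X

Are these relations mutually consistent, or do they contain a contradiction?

consistent

Every relation is compatible with S < T < V < U < Q < X < Y < W < P < R; the set is consistent.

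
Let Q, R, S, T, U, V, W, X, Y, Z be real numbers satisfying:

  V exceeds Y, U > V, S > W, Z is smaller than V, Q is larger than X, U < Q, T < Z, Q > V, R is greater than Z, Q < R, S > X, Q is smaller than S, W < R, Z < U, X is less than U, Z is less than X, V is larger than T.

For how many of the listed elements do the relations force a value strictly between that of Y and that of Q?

The relations place Y below Q. An element lies strictly between them when it is forced above Y and also forced below Q.
Above Y: {V, U, S, R}. Below Q: {T, Z, X, V, U}.
Intersection: {V, U} — 2.

2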